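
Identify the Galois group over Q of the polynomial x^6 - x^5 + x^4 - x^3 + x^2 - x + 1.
C_6 (order 6)

The polynomial f is an irreducible sextic over Q, so G = Gal(f/Q) is one of the 16 transitive subgroups 6T1, ..., 6T16 of S_6. The discriminant of f is -16807, which is not a perfect square, so G is not contained in A_6. The transitive groups of degree 6 not contained in A_6 are: C_6 (6T1, order 6), S_3 (6T2, order 6), D_6 (6T3, order 12), C_3 x S_3 (6T5, order 18), A_4 x C_2 (6T6, order 24), S_4 (6T8, order 24), S_3 x S_3 (6T9, order 36), S_4 x C_2 (6T11, order 48), (S_3 x S_3) : C_2 (6T13, order 72), PGL(2,5) (6T14, order 120), S_6 (6T16, order 720). By Dedekind's theorem, for a prime p not dividing disc(f) the degrees of the irreducible factors of f mod p form the cycle type of an element of G. Factoring f modulo the 37 such primes p <= 163 (skipping 7, which divides the discriminant), each new pattern first appears at: mod 2: f = (x^3 + x + 1)(x^3 + x^2 + 1), pattern 3+3; mod 3: f = (x^6 + 2x^5 + x^4 + 2x^3 + x^2 + 2x + 1), pattern 6; mod 13: f = (x^2 + 7x + 1)(x^2 + 8x + 1)(x^2 + 10x + 1), pattern 2+2+2; mod 29: f = (x + 7)(x + 16)(x + 20)(x + 23)(x + 24)(x + 25), pattern 1+1+1+1+1+1. No other pattern occurs in this range, so the set of observed cycle types is {3+3, 6, 2+2+2, 1+1+1+1+1+1}. The candidates containing elements of all these cycle types are C_6 (6T1) of order 6, D_6 (6T3) of order 12, C_3 x S_3 (6T5) of order 18, A_4 x C_2 (6T6) of order 24, S_3 x S_3 (6T9) of order 36, S_4 x C_2 (6T11) of order 48, (S_3 x S_3) : C_2 (6T13) of order 72, PGL(2,5) (6T14) of order 120, S_6 (6T16) of order 720; the others are excluded. The observed types are precisely the cycle types that occur in C_6 (6T1). Each of the other remaining candidates has further cycle types, and by the Chebotarev density theorem the matching factorization patterns would occur for a proportion of primes equal to their share of the group: D_6 (6T3) additionally contains elements of type 2+2+1+1 (3 of its 12 elements, about 25% of primes); C_3 x S_3 (6T5) additionally contains elements of type 3+1+1+1 (4 of its 18 elements, about 22% of primes); A_4 x C_2 (6T6) additionally contains elements of type 2+2+1+1, 2+1+1+1+1 (6 of its 24 elements, about 25% of primes); S_3 x S_3 (6T9) additionally contains elements of type 3+1+1+1, 2+2+1+1 (13 of its 36 elements, about 36% of primes); S_4 x C_2 (6T11) additionally contains elements of type 4+2, 4+1+1, 2+2+1+1, 2+1+1+1+1 (24 of its 48 elements, about 50% of primes); (S_3 x S_3) : C_2 (6T13) additionally contains elements of type 4+2, 3+2+1, 3+1+1+1, 2+2+1+1, 2+1+1+1+1 (49 of its 72 elements, about 68% of primes); PGL(2,5) (6T14) additionally contains elements of type 5+1, 4+1+1, 2+2+1+1 (69 of its 120 elements, about 58% of primes); S_6 (6T16) additionally contains elements of type 5+1, 4+2, 4+1+1, 3+2+1, 3+1+1+1, 2+2+1+1, 2+1+1+1+1 (544 of its 720 elements, about 76% of primes). None of the 37 primes tested shows any such pattern (for each of these groups the chance of that is below 10^-4), which rules them out. Hence G = C_6 (6T1), of order 6.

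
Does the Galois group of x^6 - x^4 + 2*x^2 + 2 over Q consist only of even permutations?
No

The polynomial is irreducible of degree 6 over Q. Its discriminant is -5120000, which is not a perfect square. A Galois group lies in the alternating group exactly when the discriminant is a square in Q, so the Galois group (S_4) is not contained in A_6.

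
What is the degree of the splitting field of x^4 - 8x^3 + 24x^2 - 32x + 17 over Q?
The degree of the splitting field over Q equals the order of the Galois group, so first determine the group. The polynomial is an irreducible quartic over Q and its discriminant is 256 = 16^2, a perfect square, so the Galois group is contained in A_4. The resolvent cubic y^3 - 24*y^2 + 188*y - 480 splits completely over Q, which gives the Klein four-group V_4. The Galois group V_4 (4T2) has order 4, so the splitting field has degree 4 over Q.

4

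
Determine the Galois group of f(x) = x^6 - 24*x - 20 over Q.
The polynomial f is an irreducible sextic over Q, so G = Gal(f/Q) is one of the 16 transitive subgroups 6T1, ..., 6T16 of S_6. The discriminant of f is 746496000000 = 864000^2, a perfect square, so G is contained in A_6. The transitive groups of degree 6 contained in A_6 are: A_4 (6T4, order 12), S_4 (6T7, order 24), (C_3 x C_3) : C_4 (6T10, order 36), PSL(2,5) (6T12, order 60), A_6 (6T15, order 360). By Dedekind's theorem, for a prime p not dividing disc(f) the degrees of the irreducible factors of f mod p form the cycle type of an element of G. Factoring f modulo the 6 such primes p <= 23 (skipping 2, 3, 5, which divide the discriminant), each new pattern first appears at: mod 7: f = (x + 4)(x^5 + 3x^4 + 2x^3 + 6x^2 + 4x + 2), pattern 5+1; mod 23: f = (x + 2)(x + 11)(x + 16)(x^3 + 17x^2 + 13x + 7), pattern 3+1+1+1. No other pattern occurs in this range, so the set of observed cycle types is {5+1, 3+1+1+1}. Among the candidates above, the only group containing elements of all these cycle types is A_6 (6T15) — each of A_4 (6T4), S_4 (6T7), (C_3 x C_3) : C_4 (6T10), PSL(2,5) (6T12) lacks at least one of them. Hence G = A_6 (6T15), of order 360.

A_6 (also written A6)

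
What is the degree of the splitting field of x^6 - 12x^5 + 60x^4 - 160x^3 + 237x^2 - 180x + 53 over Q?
24

The degree of the splitting field over Q equals the order of the Galois group, so first determine the group. The polynomial f is an irreducible sextic over Q, so G = Gal(f/Q) is one of the 16 transitive subgroups 6T1, ..., 6T16 of S_6. The discriminant of f is -419904, which is not a perfect square, so G is not contained in A_6. The transitive groups of degree 6 not contained in A_6 are: C_6 (6T1, order 6), S_3 (6T2, order 6), D_6 (6T3, order 12), C_3 x S_3 (6T5, order 18), A_4 x C_2 (6T6, order 24), S_4 (6T8, order 24), S_3 x S_3 (6T9, order 36), S_4 x C_2 (6T11, order 48), (S_3 x S_3) : C_2 (6T13, order 72), PGL(2,5) (6T14, order 120), S_6 (6T16, order 720). By Dedekind's theorem, for a prime p not dividing disc(f) the degrees of the irreducible factors of f mod p form the cycle type of an element of G. Factoring f modulo the 33 such primes p <= 149 (skipping 2, 3, which divide the discriminant), each new pattern first appears at: mod 5: f = (x^3 + x^2 + x + 4)(x^3 + 2x^2 + 2x + 2), pattern 3+3; mod 7: f = (x^6 + 2x^5 + 4x^4 + x^3 + 6x^2 + 2x + 4), pattern 6; mod 17: f = (x + 6)(x + 7)(x^2 + 13x + 7)(x^2 + 13x + 14), pattern 2+2+1+1; mod 19: f = (x + 1)(x + 6)(x + 9)(x + 14)(x^2 + 15x + 1), pattern 2+1+1+1+1; mod 71: f = (x^2 + 67x + 20)(x^2 + 67x + 29)(x^2 + 67x + 34), pattern 2+2+2. No other pattern occurs in this range, so the set of observed cycle types is {3+3, 6, 2+2+1+1, 2+1+1+1+1, 2+2+2}. The candidates containing elements of all these cycle types are A_4 x C_2 (6T6) of order 24, S_4 x C_2 (6T11) of order 48, (S_3 x S_3) : C_2 (6T13) of order 72, S_6 (6T16) of order 720; the others are excluded. The observed types are precisely the cycle types that occur in A_4 x C_2 (6T6) (apart from the identity). Each of the other remaining candidates has further cycle types, and by the Chebotarev density theorem the matching factorization patterns would occur for a proportion of primes equal to their share of the group: S_4 x C_2 (6T11) additionally contains elements of type 4+2, 4+1+1 (12 of its 48 elements, about 25% of primes); (S_3 x S_3) : C_2 (6T13) additionally contains elements of type 4+2, 3+2+1, 3+1+1+1 (34 of its 72 elements, about 47% of primes); S_6 (6T16) additionally contains elements of type 5+1, 4+2, 4+1+1, 3+2+1, 3+1+1+1 (484 of its 720 elements, about 67% of primes). None of the 33 primes tested shows any such pattern (for each of these groups the chance of that is below 10^-4), which rules them out. Hence G = A_4 x C_2 (6T6), of order 24. The Galois group A_4 x C_2 (6T6) has order 24, so the splitting field has degree 24 over Q.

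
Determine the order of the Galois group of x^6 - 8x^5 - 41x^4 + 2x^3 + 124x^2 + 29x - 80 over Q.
The degree of the splitting field over Q equals the order of the Galois group, so first determine the group. The polynomial f is an irreducible sextic over Q, so G = Gal(f/Q) is one of the 16 transitive subgroups 6T1, ..., 6T16 of S_6. The discriminant of f is 1770264843169 = 1330513^2, a perfect square, so G is contained in A_6. The transitive groups of degree 6 contained in A_6 are: A_4 (6T4, order 12), S_4 (6T7, order 24), (C_3 x C_3) : C_4 (6T10, order 36), PSL(2,5) (6T12, order 60), A_6 (6T15, order 360). By Dedekind's theorem, for a prime p not dividing disc(f) the degrees of the irreducible factors of f mod p form the cycle type of an element of G. Factoring f modulo the 21 such primes p <= 79 (skipping 19, which divides the discriminant), each new pattern first appears at: mod 2: f = (x)(x^5 + x^3 + 1), pattern 5+1; mod 7: f = (x^3 + x^2 + 6x + 5)(x^3 + 5x^2 + 4x + 5), pattern 3+3; mod 61: f = (x + 12)(x + 57)(x^2 + 51x + 31)(x^2 + 55x + 44), pattern 2+2+1+1. No other pattern occurs in this range, so the set of observed cycle types is {5+1, 3+3, 2+2+1+1}. The candidates containing elements of all these cycle types are PSL(2,5) (6T12) of order 60, A_6 (6T15) of order 360; the others are excluded. The observed types are precisely the cycle types that occur in PSL(2,5) (6T12) (apart from the identity). Each of the other remaining candidates has further cycle types, and by the Chebotarev density theorem the matching factorization patterns would occur for a proportion of primes equal to their share of the group: A_6 (6T15) additionally contains elements of type 4+2, 3+1+1+1 (130 of its 360 elements, about 36% of primes). None of the 21 primes tested shows any such pattern (for each of these groups the chance of that is below 10^-4), which rules them out. Hence G = PSL(2,5) (6T12), of order 60. The Galois group PSL(2,5) (6T12) has order 60, so the splitting field has degree 60 over Q.

60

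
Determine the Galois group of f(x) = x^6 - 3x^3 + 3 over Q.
C_3 x S_3

The polynomial f is an irreducible sextic over Q, so G = Gal(f/Q) is one of the 16 transitive subgroups 6T1, ..., 6T16 of S_6. The discriminant of f is -177147, which is not a perfect square, so G is not contained in A_6. The transitive groups of degree 6 not contained in A_6 are: C_6 (6T1, order 6), S_3 (6T2, order 6), D_6 (6T3, order 12), C_3 x S_3 (6T5, order 18), A_4 x C_2 (6T6, order 24), S_4 (6T8, order 24), S_3 x S_3 (6T9, order 36), S_4 x C_2 (6T11, order 48), (S_3 x S_3) : C_2 (6T13, order 72), PGL(2,5) (6T14, order 120), S_6 (6T16, order 720). By Dedekind's theorem, for a prime p not dividing disc(f) the degrees of the irreducible factors of f mod p form the cycle type of an element of G. Factoring f modulo the 33 such primes p <= 139 (skipping 3, which divides the discriminant), each new pattern first appears at: mod 2: f = (x^6 + x^3 + 1), pattern 6; mod 7: f = (x + 1)(x + 2)(x + 4)(x^3 + 3), pattern 3+1+1+1; mod 17: f = (x^2 + x + 7)(x^2 + 4x + 7)(x^2 + 12x + 7), pattern 2+2+2; mod 19: f = (x^3 + 6)(x^3 + 10), pattern 3+3; mod 73: f = (x + 13)(x + 21)(x + 22)(x + 29)(x + 30)(x + 31), pattern 1+1+1+1+1+1. No other pattern occurs in this range, so the set of observed cycle types is {6, 3+1+1+1, 2+2+2, 3+3, 1+1+1+1+1+1}. The candidates containing elements of all these cycle types are C_3 x S_3 (6T5) of order 18, S_3 x S_3 (6T9) of order 36, (S_3 x S_3) : C_2 (6T13) of order 72, S_6 (6T16) of order 720; the others are excluded. The observed types are precisely the cycle types that occur in C_3 x S_3 (6T5). Each of the other remaining candidates has further cycle types, and by the Chebotarev density theorem the matching factorization patterns would occur for a proportion of primes equal to their share of the group: S_3 x S_3 (6T9) additionally contains elements of type 2+2+1+1 (9 of its 36 elements, about 25% of primes); (S_3 x S_3) : C_2 (6T13) additionally contains elements of type 4+2, 3+2+1, 2+2+1+1, 2+1+1+1+1 (45 of its 72 elements, about 62% of primes); S_6 (6T16) additionally contains elements of type 5+1, 4+2, 4+1+1, 3+2+1, 2+2+1+1, 2+1+1+1+1 (504 of its 720 elements, about 70% of primes). None of the 33 primes tested shows any such pattern (for each of these groups the chance of that is below 10^-4), which rules them out. Hence G = C_3 x S_3 (6T5), of order 18.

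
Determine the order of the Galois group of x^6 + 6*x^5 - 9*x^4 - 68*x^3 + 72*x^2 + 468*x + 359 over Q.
The degree of the splitting field over Q equals the order of the Galois group, so first determine the group. The polynomial f is an irreducible sextic over Q, so G = Gal(f/Q) is one of the 16 transitive subgroups 6T1, ..., 6T16 of S_6. The discriminant of f is -9221581132716096, which is not a perfect square, so G is not contained in A_6. The transitive groups of degree 6 not contained in A_6 are: C_6 (6T1, order 6), S_3 (6T2, order 6), D_6 (6T3, order 12), C_3 x S_3 (6T5, order 18), A_4 x C_2 (6T6, order 24), S_4 (6T8, order 24), S_3 x S_3 (6T9, order 36), S_4 x C_2 (6T11, order 48), (S_3 x S_3) : C_2 (6T13, order 72), PGL(2,5) (6T14, order 120), S_6 (6T16, order 720). By Dedekind's theorem, for a prime p not dividing disc(f) the degrees of the irreducible factors of f mod p form the cycle type of an element of G. Factoring f modulo the 33 such primes p <= 149 (skipping 2, 3, which divide the discriminant), each new pattern first appears at: mod 5: f = (x^3 + 2x + 4)(x^3 + x^2 + 4x + 1), pattern 3+3; mod 7: f = (x^6 + 6x^5 + 5x^4 + 2x^3 + 2x^2 + 6x + 2), pattern 6; mod 17: f = (x + 1)(x + 2)(x^2 + 7x + 11)(x^2 + 13x + 14), pattern 2+2+1+1; mod 19: f = (x + 3)(x + 4)(x + 7)(x + 16)(x^2 + 14x + 8), pattern 2+1+1+1+1; mod 71: f = (x^2 + 9x + 54)(x^2 + 24x + 32)(x^2 + 44x + 12), pattern 2+2+2. No other pattern occurs in this range, so the set of observed cycle types is {3+3, 6, 2+2+1+1, 2+1+1+1+1, 2+2+2}. The candidates containing elements of all these cycle types are A_4 x C_2 (6T6) of order 24, S_4 x C_2 (6T11) of order 48, (S_3 x S_3) : C_2 (6T13) of order 72, S_6 (6T16) of order 720; the others are excluded. The observed types are precisely the cycle types that occur in A_4 x C_2 (6T6) (apart from the identity). Each of the other remaining candidates has further cycle types, and by the Chebotarev density theorem the matching factorization patterns would occur for a proportion of primes equal to their share of the group: S_4 x C_2 (6T11) additionally contains elements of type 4+2, 4+1+1 (12 of its 48 elements, about 25% of primes); (S_3 x S_3) : C_2 (6T13) additionally contains elements of type 4+2, 3+2+1, 3+1+1+1 (34 of its 72 elements, about 47% of primes); S_6 (6T16) additionally contains elements of type 5+1, 4+2, 4+1+1, 3+2+1, 3+1+1+1 (484 of its 720 elements, about 67% of primes). None of the 33 primes tested shows any such pattern (for each of these groups the chance of that is below 10^-4), which rules them out. Hence G = A_4 x C_2 (6T6), of order 24. The Galois group A_4 x C_2 (6T6) has order 24, so the splitting field has degree 24 over Q.

24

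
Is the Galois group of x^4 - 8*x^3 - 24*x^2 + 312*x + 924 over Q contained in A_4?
The polynomial is irreducible of degree 4 over Q. Its discriminant is 18011787264 = 134208^2, a perfect square. A Galois group lies in the alternating group exactly when the discriminant is a square in Q, so the Galois group (A_4) is contained in A_4.

Yes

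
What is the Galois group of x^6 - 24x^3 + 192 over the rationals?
The polynomial f is an irreducible sextic over Q, so G = Gal(f/Q) is one of the 16 transitive subgroups 6T1, ..., 6T16 of S_6. The discriminant of f is -190210142896128, which is not a perfect square, so G is not contained in A_6. The transitive groups of degree 6 not contained in A_6 are: C_6 (6T1, order 6), S_3 (6T2, order 6), D_6 (6T3, order 12), C_3 x S_3 (6T5, order 18), A_4 x C_2 (6T6, order 24), S_4 (6T8, order 24), S_3 x S_3 (6T9, order 36), S_4 x C_2 (6T11, order 48), (S_3 x S_3) : C_2 (6T13, order 72), PGL(2,5) (6T14, order 120), S_6 (6T16, order 720). By Dedekind's theorem, for a prime p not dividing disc(f) the degrees of the irreducible factors of f mod p form the cycle type of an element of G. Factoring f modulo the 33 such primes p <= 149 (skipping 2, 3, which divide the discriminant), each new pattern first appears at: mod 5: f = (x^6 + x^3 + 2), pattern 6; mod 7: f = (x + 1)(x + 2)(x + 4)(x^3 + 3), pattern 3+1+1+1; mod 17: f = (x^2 + 2x + 11)(x^2 + 7x + 11)(x^2 + 8x + 11), pattern 2+2+2; mod 19: f = (x^3 + 4)(x^3 + 10), pattern 3+3; mod 73: f = (x + 26)(x + 42)(x + 44)(x + 58)(x + 60)(x + 62), pattern 1+1+1+1+1+1. No other pattern occurs in this range, so the set of observed cycle types is {6, 3+1+1+1, 2+2+2, 3+3, 1+1+1+1+1+1}. The candidates containing elements of all these cycle types are C_3 x S_3 (6T5) of order 18, S_3 x S_3 (6T9) of order 36, (S_3 x S_3) : C_2 (6T13) of order 72, S_6 (6T16) of order 720; the others are excluded. The observed types are precisely the cycle types that occur in C_3 x S_3 (6T5). Each of the other remaining candidates has further cycle types, and by the Chebotarev density theorem the matching factorization patterns would occur for a proportion of primes equal to their share of the group: S_3 x S_3 (6T9) additionally contains elements of type 2+2+1+1 (9 of its 36 elements, about 25% of primes); (S_3 x S_3) : C_2 (6T13) additionally contains elements of type 4+2, 3+2+1, 2+2+1+1, 2+1+1+1+1 (45 of its 72 elements, about 62% of primes); S_6 (6T16) additionally contains elements of type 5+1, 4+2, 4+1+1, 3+2+1, 2+2+1+1, 2+1+1+1+1 (504 of its 720 elements, about 70% of primes). None of the 33 primes tested shows any such pattern (for each of these groups the chance of that is below 10^-4), which rules them out. Hence G = C_3 x S_3 (6T5), of order 18.

C_3 x S_3 (also written G18)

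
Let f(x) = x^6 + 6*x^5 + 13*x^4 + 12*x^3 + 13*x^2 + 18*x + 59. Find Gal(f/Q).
6T11: S_4 x C_2

The polynomial f is an irreducible sextic over Q, so G = Gal(f/Q) is one of the 16 transitive subgroups 6T1, ..., 6T16 of S_6. The discriminant of f is -24500000000000, which is not a perfect square, so G is not contained in A_6. The transitive groups of degree 6 not contained in A_6 are: C_6 (6T1, order 6), S_3 (6T2, order 6), D_6 (6T3, order 12), C_3 x S_3 (6T5, order 18), A_4 x C_2 (6T6, order 24), S_4 (6T8, order 24), S_3 x S_3 (6T9, order 36), S_4 x C_2 (6T11, order 48), (S_3 x S_3) : C_2 (6T13, order 72), PGL(2,5) (6T14, order 120), S_6 (6T16, order 720). By Dedekind's theorem, for a prime p not dividing disc(f) the degrees of the irreducible factors of f mod p form the cycle type of an element of G. Factoring f modulo the 17 such primes p <= 71 (skipping 2, 5, 7, which divide the discriminant), each new pattern first appears at: mod 3: f = (x^3 + 2x + 1)(x^3 + 2x + 2), pattern 3+3; mod 13: f = (x^6 + 6x^5 + 12x^3 + 5x + 7), pattern 6; mod 19: f = (x^2 + 2x + 10)(x^4 + 4x^3 + 14x^2 + x + 4), pattern 4+2; mod 23: f = (x + 10)(x + 15)(x^4 + 4x^3 + 16x^2 + x + 3), pattern 4+1+1; mod 53: f = (x^2 + 2x + 33)(x^2 + 15x + 2)(x^2 + 42x + 29), pattern 2+2+2; mod 59: f = (x)(x + 2)(x^2 + 21x + 23)(x^2 + 42x + 44), pattern 2+2+1+1; mod 71: f = (x + 8)(x + 30)(x + 43)(x + 65)(x^2 + 2x + 37), pattern 2+1+1+1+1. No other pattern occurs in this range, so the set of observed cycle types is {3+3, 6, 4+2, 4+1+1, 2+2+2, 2+2+1+1, 2+1+1+1+1}. The candidates containing elements of all these cycle types are S_4 x C_2 (6T11) of order 48, S_6 (6T16) of order 720; the others are excluded. The observed types are precisely the cycle types that occur in S_4 x C_2 (6T11) (apart from the identity). Each of the other remaining candidates has further cycle types, and by the Chebotarev density theorem the matching factorization patterns would occur for a proportion of primes equal to their share of the group: S_6 (6T16) additionally contains elements of type 5+1, 3+2+1, 3+1+1+1 (304 of its 720 elements, about 42% of primes). None of the 17 primes tested shows any such pattern (for each of these groups the chance of that is below 10^-4), which rules them out. Hence G = S_4 x C_2 (6T11), of order 48.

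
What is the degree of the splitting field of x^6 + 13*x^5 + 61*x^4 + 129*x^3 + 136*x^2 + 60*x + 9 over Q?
36

The degree of the splitting field over Q equals the order of the Galois group, so first determine the group. The polynomial f is an irreducible sextic over Q, so G = Gal(f/Q) is one of the 16 transitive subgroups 6T1, ..., 6T16 of S_6. The discriminant of f is 1064390625 = 32625^2, a perfect square, so G is contained in A_6. The transitive groups of degree 6 contained in A_6 are: A_4 (6T4, order 12), S_4 (6T7, order 24), (C_3 x C_3) : C_4 (6T10, order 36), PSL(2,5) (6T12, order 60), A_6 (6T15, order 360). By Dedekind's theorem, for a prime p not dividing disc(f) the degrees of the irreducible factors of f mod p form the cycle type of an element of G. Factoring f modulo the 19 such primes p <= 79 (skipping 3, 5, 29, which divide the discriminant), each new pattern first appears at: mod 2: f = (x^2 + x + 1)(x^4 + x + 1), pattern 4+2; mod 11: f = (x^3 + 6x^2 + 6x + 4)(x^3 + 7x^2 + 2x + 5), pattern 3+3; mod 19: f = (x + 10)(x + 14)(x^2 + 10x + 17)(x^2 + 17x + 17), pattern 2+2+1+1; mod 61: f = (x + 7)(x + 11)(x + 58)(x^3 + 59x^2 + 7x + 57), pattern 3+1+1+1. No other pattern occurs in this range, so the set of observed cycle types is {4+2, 3+3, 2+2+1+1, 3+1+1+1}. The candidates containing elements of all these cycle types are (C_3 x C_3) : C_4 (6T10) of order 36, A_6 (6T15) of order 360; the others are excluded. The observed types are precisely the cycle types that occur in (C_3 x C_3) : C_4 (6T10) (apart from the identity). Each of the other remaining candidates has further cycle types, and by the Chebotarev density theorem the matching factorization patterns would occur for a proportion of primes equal to their share of the group: A_6 (6T15) additionally contains elements of type 5+1 (144 of its 360 elements, about 40% of primes). None of the 19 primes tested shows any such pattern (for each of these groups the chance of that is below 10^-4), which rules them out. Hence G = (C_3 x C_3) : C_4 (6T10), of order 36. The Galois group (C_3 x C_3) : C_4 (6T10) has order 36, so the splitting field has degree 36 over Q.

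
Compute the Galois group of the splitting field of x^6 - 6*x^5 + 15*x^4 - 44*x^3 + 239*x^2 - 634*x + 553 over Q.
The polynomial f is an irreducible sextic over Q, so G = Gal(f/Q) is one of the 16 transitive subgroups 6T1, ..., 6T16 of S_6. The discriminant of f is -688759253708800, which is not a perfect square, so G is not contained in A_6. The transitive groups of degree 6 not contained in A_6 are: C_6 (6T1, order 6), S_3 (6T2, order 6), D_6 (6T3, order 12), C_3 x S_3 (6T5, order 18), A_4 x C_2 (6T6, order 24), S_4 (6T8, order 24), S_3 x S_3 (6T9, order 36), S_4 x C_2 (6T11, order 48), (S_3 x S_3) : C_2 (6T13, order 72), PGL(2,5) (6T14, order 120), S_6 (6T16, order 720). By Dedekind's theorem, for a prime p not dividing disc(f) the degrees of the irreducible factors of f mod p form the cycle type of an element of G. Factoring f modulo the 3 such primes p <= 11 (skipping 2, 5, which divide the discriminant), each new pattern first appears at: mod 3: f = (x^6 + x^3 + 2x^2 + 2x + 1), pattern 6; mod 7: f = (x)(x^2 + 3x + 1)(x^3 + 5x^2 + 6x + 3), pattern 3+2+1; mod 11: f = (x + 3)(x^5 + 2x^4 + 9x^3 + 6x^2 + x + 1), pattern 5+1. No other pattern occurs in this range, so the set of observed cycle types is {6, 3+2+1, 5+1}. Among the candidates above, the only group containing elements of all these cycle types is S_6 (6T16); every other candidate lacks at least one of them. Hence G = S_6 (6T16), of order 720.

S_6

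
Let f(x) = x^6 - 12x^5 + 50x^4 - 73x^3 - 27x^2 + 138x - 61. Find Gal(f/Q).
6T12: PSL(2,5)

The polynomial f is an irreducible sextic over Q, so G = Gal(f/Q) is one of the 16 transitive subgroups 6T1, ..., 6T16 of S_6. The discriminant of f is 30991489 = 5567^2, a perfect square, so G is contained in A_6. The transitive groups of degree 6 contained in A_6 are: A_4 (6T4, order 12), S_4 (6T7, order 24), (C_3 x C_3) : C_4 (6T10, order 36), PSL(2,5) (6T12, order 60), A_6 (6T15, order 360). By Dedekind's theorem, for a prime p not dividing disc(f) the degrees of the irreducible factors of f mod p form the cycle type of an element of G. Factoring f modulo the 21 such primes p <= 79 (skipping 19, which divides the discriminant), each new pattern first appears at: mod 2: f = (x + 1)(x^5 + x^4 + x^3 + x + 1), pattern 5+1; mod 7: f = (x^3 + 3x^2 + x + 1)(x^3 + 6x^2 + 3x + 2), pattern 3+3; mod 61: f = (x)(x + 22)(x^2 + 42x + 12)(x^2 + 46x + 13), pattern 2+2+1+1. No other pattern occurs in this range, so the set of observed cycle types is {5+1, 3+3, 2+2+1+1}. The candidates containing elements of all these cycle types are PSL(2,5) (6T12) of order 60, A_6 (6T15) of order 360; the others are excluded. The observed types are precisely the cycle types that occur in PSL(2,5) (6T12) (apart from the identity). Each of the other remaining candidates has further cycle types, and by the Chebotarev density theorem the matching factorization patterns would occur for a proportion of primes equal to their share of the group: A_6 (6T15) additionally contains elements of type 4+2, 3+1+1+1 (130 of its 360 elements, about 36% of primes). None of the 21 primes tested shows any such pattern (for each of these groups the chance of that is below 10^-4), which rules them out. Hence G = PSL(2,5) (6T12), of order 60.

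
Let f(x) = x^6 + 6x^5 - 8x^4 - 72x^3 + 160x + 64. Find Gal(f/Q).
6T2: S_3

The polynomial f is an irreducible sextic over Q, so G = Gal(f/Q) is one of the 16 transitive subgroups 6T1, ..., 6T16 of S_6. The discriminant of f is 870211913777152, which is not a perfect square, so G is not contained in A_6. The transitive groups of degree 6 not contained in A_6 are: C_6 (6T1, order 6), S_3 (6T2, order 6), D_6 (6T3, order 12), C_3 x S_3 (6T5, order 18), A_4 x C_2 (6T6, order 24), S_4 (6T8, order 24), S_3 x S_3 (6T9, order 36), S_4 x C_2 (6T11, order 48), (S_3 x S_3) : C_2 (6T13, order 72), PGL(2,5) (6T14, order 120), S_6 (6T16, order 720). By Dedekind's theorem, for a prime p not dividing disc(f) the degrees of the irreducible factors of f mod p form the cycle type of an element of G. Factoring f modulo the 23 such primes p <= 97 (skipping 2, 37, which divide the discriminant), each new pattern first appears at: mod 3: f = (x^3 + x^2 + 2)(x^3 + 2x^2 + 2x + 2), pattern 3+3; mod 5: f = (x^2 + 3)(x^2 + 2x + 4)(x^2 + 4x + 2), pattern 2+2+2; mod 67: f = (x + 6)(x + 7)(x + 31)(x + 38)(x + 62)(x + 63), pattern 1+1+1+1+1+1. No other pattern occurs in this range, so the set of observed cycle types is {3+3, 2+2+2, 1+1+1+1+1+1}. The candidates containing elements of all these cycle types are C_6 (6T1) of order 6, S_3 (6T2) of order 6, D_6 (6T3) of order 12, C_3 x S_3 (6T5) of order 18, A_4 x C_2 (6T6) of order 24, S_4 (6T8) of order 24, S_3 x S_3 (6T9) of order 36, S_4 x C_2 (6T11) of order 48, (S_3 x S_3) : C_2 (6T13) of order 72, PGL(2,5) (6T14) of order 120, S_6 (6T16) of order 720; the others are excluded. The observed types are precisely the cycle types that occur in S_3 (6T2). Each of the other remaining candidates has further cycle types, and by the Chebotarev density theorem the matching factorization patterns would occur for a proportion of primes equal to their share of the group: C_6 (6T1) additionally contains elements of type 6 (2 of its 6 elements, about 33% of primes); D_6 (6T3) additionally contains elements of type 6, 2+2+1+1 (5 of its 12 elements, about 42% of primes); C_3 x S_3 (6T5) additionally contains elements of type 6, 3+1+1+1 (10 of its 18 elements, about 56% of primes); A_4 x C_2 (6T6) additionally contains elements of type 6, 2+2+1+1, 2+1+1+1+1 (14 of its 24 elements, about 58% of primes); S_4 (6T8) additionally contains elements of type 4+1+1, 2+2+1+1 (9 of its 24 elements, about 38% of primes); S_3 x S_3 (6T9) additionally contains elements of type 6, 3+1+1+1, 2+2+1+1 (25 of its 36 elements, about 69% of primes); S_4 x C_2 (6T11) additionally contains elements of type 6, 4+2, 4+1+1, 2+2+1+1, 2+1+1+1+1 (32 of its 48 elements, about 67% of primes); (S_3 x S_3) : C_2 (6T13) additionally contains elements of type 6, 4+2, 3+2+1, 3+1+1+1, 2+2+1+1, 2+1+1+1+1 (61 of its 72 elements, about 85% of primes); PGL(2,5) (6T14) additionally contains elements of type 6, 5+1, 4+1+1, 2+2+1+1 (89 of its 120 elements, about 74% of primes); S_6 (6T16) additionally contains elements of type 6, 5+1, 4+2, 4+1+1, 3+2+1, 3+1+1+1, 2+2+1+1, 2+1+1+1+1 (664 of its 720 elements, about 92% of primes). None of the 23 primes tested shows any such pattern (for each of these groups the chance of that is below 10^-4), which rules them out. Hence G = S_3 (6T2), of order 6.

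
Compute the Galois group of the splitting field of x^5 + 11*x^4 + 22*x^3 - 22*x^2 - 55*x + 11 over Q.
5T1: C_5

The polynomial f is an irreducible quintic over Q, so G = Gal(f/Q) is a transitive subgroup of S_5: one of C_5 (5T1, order 5), D_5 (5T2, order 10), F_20 (5T3, order 20), A_5 (5T4, order 60) or S_5 (5T5, order 120). The discriminant of f is 15352201216 = 123904^2, a perfect square, so G is contained in A_5. The transitive groups of degree 5 contained in A_5 are: C_5 (5T1, order 5), D_5 (5T2, order 10), A_5 (5T4, order 60). By Dedekind's theorem, for a prime p not dividing disc(f) the degrees of the irreducible factors of f mod p form the cycle type of an element of G. Factoring f modulo the 14 such primes p <= 53 (skipping 2, 11, which divide the discriminant), each new pattern first appears at: mod 3: f = (x^5 + 2x^4 + x^3 + 2x^2 + 2x + 2), pattern 5; mod 23: f = (x + 5)(x + 10)(x + 12)(x + 14)(x + 16), pattern 1+1+1+1+1. No other pattern occurs in this range, so the set of observed cycle types is {5, 1+1+1+1+1}. The candidates containing elements of all these cycle types are C_5 (5T1) of order 5, D_5 (5T2) of order 10, A_5 (5T4) of order 60; the others are excluded. The observed types are precisely the cycle types that occur in C_5 (5T1). Each of the other remaining candidates has further cycle types, and by the Chebotarev density theorem the matching factorization patterns would occur for a proportion of primes equal to their share of the group: D_5 (5T2) additionally contains elements of type 2+2+1 (5 of its 10 elements, about 50% of primes); A_5 (5T4) additionally contains elements of type 3+1+1, 2+2+1 (35 of its 60 elements, about 58% of primes). None of the 14 primes tested shows any such pattern (for each of these groups the chance of that is below 10^-4), which rules them out. Hence G = C_5 (5T1), of order 5.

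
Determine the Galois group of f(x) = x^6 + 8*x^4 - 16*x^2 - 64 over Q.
A_4 (also written A4)

The polynomial f is an irreducible sextic over Q, so G = Gal(f/Q) is one of the 16 transitive subgroups 6T1, ..., 6T16 of S_6. The discriminant of f is 164995463643136 = 12845056^2, a perfect square, so G is contained in A_6. The transitive groups of degree 6 contained in A_6 are: A_4 (6T4, order 12), S_4 (6T7, order 24), (C_3 x C_3) : C_4 (6T10, order 36), PSL(2,5) (6T12, order 60), A_6 (6T15, order 360). By Dedekind's theorem, for a prime p not dividing disc(f) the degrees of the irreducible factors of f mod p form the cycle type of an element of G. Factoring f modulo the 33 such primes p <= 149 (skipping 2, 7, which divide the discriminant), each new pattern first appears at: mod 3: f = (x^3 + x^2 + 2)(x^3 + 2x^2 + 1), pattern 3+3; mod 13: f = (x + 4)(x + 9)(x^2 + 5)(x^2 + 6), pattern 2+2+1+1. No other pattern occurs in this range, so the set of observed cycle types is {3+3, 2+2+1+1}. The candidates containing elements of all these cycle types are A_4 (6T4) of order 12, S_4 (6T7) of order 24, (C_3 x C_3) : C_4 (6T10) of order 36, PSL(2,5) (6T12) of order 60, A_6 (6T15) of order 360; the others are excluded. The observed types are precisely the cycle types that occur in A_4 (6T4) (apart from the identity). Each of the other remaining candidates has further cycle types, and by the Chebotarev density theorem the matching factorization patterns would occur for a proportion of primes equal to their share of the group: S_4 (6T7) additionally contains elements of type 4+2 (6 of its 24 elements, about 25% of primes); (C_3 x C_3) : C_4 (6T10) additionally contains elements of type 4+2, 3+1+1+1 (22 of its 36 elements, about 61% of primes); PSL(2,5) (6T12) additionally contains elements of type 5+1 (24 of its 60 elements, about 40% of primes); A_6 (6T15) additionally contains elements of type 5+1, 4+2, 3+1+1+1 (274 of its 360 elements, about 76% of primes). None of the 33 primes tested shows any such pattern (for each of these groups the chance of that is below 10^-4), which rules them out. Hence G = A_4 (6T4), of order 12.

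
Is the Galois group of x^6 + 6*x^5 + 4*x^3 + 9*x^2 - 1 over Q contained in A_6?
The polynomial is irreducible of degree 6 over Q. Its discriminant is -6561000000, which is not a perfect square. A Galois group lies in the alternating group exactly when the discriminant is a square in Q, so the Galois group (A_4 x C_2) is not contained in A_6.

No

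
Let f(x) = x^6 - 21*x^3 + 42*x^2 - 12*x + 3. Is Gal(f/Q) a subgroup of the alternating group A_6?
The polynomial is irreducible of degree 6 over Q. Its discriminant is -2573642648187, which is not a perfect square. A Galois group lies in the alternating group exactly when the discriminant is a square in Q, so the Galois group ((S_3 x S_3) : C_2) is not contained in A_6.

No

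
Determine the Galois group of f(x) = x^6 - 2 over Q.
D_6

The polynomial f is an irreducible sextic over Q, so G = Gal(f/Q) is one of the 16 transitive subgroups 6T1, ..., 6T16 of S_6. The discriminant of f is 1492992, which is not a perfect square, so G is not contained in A_6. The transitive groups of degree 6 not contained in A_6 are: C_6 (6T1, order 6), S_3 (6T2, order 6), D_6 (6T3, order 12), C_3 x S_3 (6T5, order 18), A_4 x C_2 (6T6, order 24), S_4 (6T8, order 24), S_3 x S_3 (6T9, order 36), S_4 x C_2 (6T11, order 48), (S_3 x S_3) : C_2 (6T13, order 72), PGL(2,5) (6T14, order 120), S_6 (6T16, order 720). By Dedekind's theorem, for a prime p not dividing disc(f) the degrees of the irreducible factors of f mod p form the cycle type of an element of G. Factoring f modulo the 79 such primes p <= 419 (skipping 2, 3, which divide the discriminant), each new pattern first appears at: mod 5: f = (x^2 + 2)(x^2 + x + 2)(x^2 + 4x + 2), pattern 2+2+2; mod 7: f = (x^3 + 3)(x^3 + 4), pattern 3+3; mod 13: f = (x^6 + 11), pattern 6; mod 17: f = (x + 5)(x + 12)(x^2 + 5x + 8)(x^2 + 12x + 8), pattern 2+2+1+1; mod 31: f = (x + 2)(x + 10)(x + 12)(x + 19)(x + 21)(x + 29), pattern 1+1+1+1+1+1. No other pattern occurs in this range, so the set of observed cycle types is {2+2+2, 3+3, 6, 2+2+1+1, 1+1+1+1+1+1}. The candidates containing elements of all these cycle types are D_6 (6T3) of order 12, A_4 x C_2 (6T6) of order 24, S_3 x S_3 (6T9) of order 36, S_4 x C_2 (6T11) of order 48, (S_3 x S_3) : C_2 (6T13) of order 72, PGL(2,5) (6T14) of order 120, S_6 (6T16) of order 720; the others are excluded. The observed types are precisely the cycle types that occur in D_6 (6T3). Each of the other remaining candidates has further cycle types, and by the Chebotarev density theorem the matching factorization patterns would occur for a proportion of primes equal to their share of the group: A_4 x C_2 (6T6) additionally contains elements of type 2+1+1+1+1 (3 of its 24 elements, about 12% of primes); S_3 x S_3 (6T9) additionally contains elements of type 3+1+1+1 (4 of its 36 elements, about 11% of primes); S_4 x C_2 (6T11) additionally contains elements of type 4+2, 4+1+1, 2+1+1+1+1 (15 of its 48 elements, about 31% of primes); (S_3 x S_3) : C_2 (6T13) additionally contains elements of type 4+2, 3+2+1, 3+1+1+1, 2+1+1+1+1 (40 of its 72 elements, about 56% of primes); PGL(2,5) (6T14) additionally contains elements of type 5+1, 4+1+1 (54 of its 120 elements, about 45% of primes); S_6 (6T16) additionally contains elements of type 5+1, 4+2, 4+1+1, 3+2+1, 3+1+1+1, 2+1+1+1+1 (499 of its 720 elements, about 69% of primes). None of the 79 primes tested shows any such pattern (for each of these groups the chance of that is below 10^-4), which rules them out. Hence G = D_6 (6T3), of order 12.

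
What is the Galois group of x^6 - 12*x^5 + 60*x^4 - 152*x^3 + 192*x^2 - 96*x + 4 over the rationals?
6T9: S_3 x S_3

The polynomial f is an irreducible sextic over Q, so G = Gal(f/Q) is one of the 16 transitive subgroups 6T1, ..., 6T16 of S_6. The discriminant of f is 1289945088, which is not a perfect square, so G is not contained in A_6. The transitive groups of degree 6 not contained in A_6 are: C_6 (6T1, order 6), S_3 (6T2, order 6), D_6 (6T3, order 12), C_3 x S_3 (6T5, order 18), A_4 x C_2 (6T6, order 24), S_4 (6T8, order 24), S_3 x S_3 (6T9, order 36), S_4 x C_2 (6T11, order 48), (S_3 x S_3) : C_2 (6T13, order 72), PGL(2,5) (6T14, order 120), S_6 (6T16, order 720). By Dedekind's theorem, for a prime p not dividing disc(f) the degrees of the irreducible factors of f mod p form the cycle type of an element of G. Factoring f modulo the 23 such primes p <= 97 (skipping 2, 3, which divide the discriminant), each new pattern first appears at: mod 5: f = (x^6 + 3x^5 + 3x^3 + 2x^2 + 4x + 4), pattern 6; mod 11: f = (x + 1)(x + 7)(x^2 + 4x + 8)(x^2 + 9x + 4), pattern 2+2+1+1; mod 13: f = (x + 2)(x + 8)(x + 10)(x^3 + 7x^2 + 12x + 1), pattern 3+1+1+1; mod 31: f = (x^2 + 12x + 21)(x^2 + 14x + 15)(x^2 + 24x + 7), pattern 2+2+2; mod 97: f = (x^3 + 91x^2 + 12x + 16)(x^3 + 91x^2 + 12x + 73), pattern 3+3. No other pattern occurs in this range, so the set of observed cycle types is {6, 2+2+1+1, 3+1+1+1, 2+2+2, 3+3}. The candidates containing elements of all these cycle types are S_3 x S_3 (6T9) of order 36, (S_3 x S_3) : C_2 (6T13) of order 72, S_6 (6T16) of order 720; the others are excluded. The observed types are precisely the cycle types that occur in S_3 x S_3 (6T9) (apart from the identity). Each of the other remaining candidates has further cycle types, and by the Chebotarev density theorem the matching factorization patterns would occur for a proportion of primes equal to their share of the group: (S_3 x S_3) : C_2 (6T13) additionally contains elements of type 4+2, 3+2+1, 2+1+1+1+1 (36 of its 72 elements, about 50% of primes); S_6 (6T16) additionally contains elements of type 5+1, 4+2, 4+1+1, 3+2+1, 2+1+1+1+1 (459 of its 720 elements, about 64% of primes). None of the 23 primes tested shows any such pattern (for each of these groups the chance of that is below 10^-4), which rules them out. Hence G = S_3 x S_3 (6T9), of order 36.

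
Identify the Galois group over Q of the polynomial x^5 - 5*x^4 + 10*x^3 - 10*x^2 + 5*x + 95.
F_20 (also written F20)

The polynomial f is an irreducible quintic over Q, so G = Gal(f/Q) is a transitive subgroup of S_5: one of C_5 (5T1, order 5), D_5 (5T2, order 10), F_20 (5T3, order 20), A_5 (5T4, order 60) or S_5 (5T5, order 120). The discriminant of f is 265420800000, which is not a perfect square, so G is not contained in A_5. The transitive groups of degree 5 not contained in A_5 are: F_20 (5T3, order 20), S_5 (5T5, order 120). By Dedekind's theorem, for a prime p not dividing disc(f) the degrees of the irreducible factors of f mod p form the cycle type of an element of G. Factoring f modulo the 18 such primes p <= 73 (skipping 2, 3, 5, which divide the discriminant), each new pattern first appears at: mod 7: f = (x + 2)(x^4 + 3x^2 + 5x + 2), pattern 4+1; mod 11: f = (x^5 + 6x^4 + 10x^3 + x^2 + 5x + 7), pattern 5; mod 19: f = (x)(x^2 + 2x + 17)(x^2 + 12x + 7), pattern 2+2+1; mod 41: f = (x + 14)(x + 21)(x + 23)(x + 26)(x + 34), pattern 1+1+1+1+1. No other pattern occurs in this range, so the set of observed cycle types is {4+1, 5, 2+2+1, 1+1+1+1+1}. The candidates containing elements of all these cycle types are F_20 (5T3) of order 20, S_5 (5T5) of order 120; the others are excluded. The observed types are precisely the cycle types that occur in F_20 (5T3). Each of the other remaining candidates has further cycle types, and by the Chebotarev density theorem the matching factorization patterns would occur for a proportion of primes equal to their share of the group: S_5 (5T5) additionally contains elements of type 3+2, 3+1+1, 2+1+1+1 (50 of its 120 elements, about 42% of primes). None of the 18 primes tested shows any such pattern (for each of these groups the chance of that is below 10^-4), which rules them out. Hence G = F_20 (5T3), of order 20.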